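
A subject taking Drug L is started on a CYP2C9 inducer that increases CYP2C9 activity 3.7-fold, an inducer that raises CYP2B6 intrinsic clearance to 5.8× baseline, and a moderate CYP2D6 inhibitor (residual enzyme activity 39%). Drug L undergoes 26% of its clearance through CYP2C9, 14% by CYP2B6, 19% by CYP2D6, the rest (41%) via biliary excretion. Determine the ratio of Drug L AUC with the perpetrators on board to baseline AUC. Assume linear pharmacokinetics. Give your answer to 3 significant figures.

0.443

The CYP2C9 pathway (26% of clearance) increases to 3.7× activity: 0.26 × 3.7 = 0.962.
The CYP2B6 pathway (14% of clearance) is boosted to 5.8× activity: 0.14 × 5.8 = 0.812.
The CYP2D6 pathway (19% of clearance) is reduced to 0.39× activity: 0.19 × 0.39 = 0.0741.
Non-CYP routes (41%) are unchanged.
CL_new/CL_old = 0.962 + 0.812 + 0.0741 + 0.41 = 2.2581.
Net AUC ratio = 1 / 2.2581 = 0.443.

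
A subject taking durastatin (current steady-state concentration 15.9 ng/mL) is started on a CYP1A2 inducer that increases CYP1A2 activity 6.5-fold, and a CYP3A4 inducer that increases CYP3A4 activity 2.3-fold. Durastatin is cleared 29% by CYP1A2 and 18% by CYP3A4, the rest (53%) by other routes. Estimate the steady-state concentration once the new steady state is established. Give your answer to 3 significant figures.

5.62 ng/mL

CYP1A2: 0.29 × 6.5 = 1.885
CYP3A4: 0.18 × 2.3 = 0.414
Other: 0.53 (unchanged)
CL_new/CL_old = 1.885 + 0.414 + 0.53 = 2.829.
Dividing the baseline by the relative clearance: 15.9 / 2.829 = 5.62 ng/mL.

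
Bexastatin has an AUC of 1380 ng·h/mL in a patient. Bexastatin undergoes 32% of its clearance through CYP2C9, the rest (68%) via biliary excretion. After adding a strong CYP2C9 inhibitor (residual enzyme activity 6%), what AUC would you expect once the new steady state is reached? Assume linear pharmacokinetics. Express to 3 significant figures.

The CYP2C9 pathway (32% of clearance) drops to 0.06× activity: 0.32 × 0.06 = 0.0192.
The remaining 68% of clearance is unaffected.
New clearance relative to baseline: 0.0192 + 0.68 = 0.6992.
AUC ∝ 1/CL, so new value = 1380 / 0.6992 = 1.97 × 10³ ng·h/mL.

1.97 × 10³ ng·h/mL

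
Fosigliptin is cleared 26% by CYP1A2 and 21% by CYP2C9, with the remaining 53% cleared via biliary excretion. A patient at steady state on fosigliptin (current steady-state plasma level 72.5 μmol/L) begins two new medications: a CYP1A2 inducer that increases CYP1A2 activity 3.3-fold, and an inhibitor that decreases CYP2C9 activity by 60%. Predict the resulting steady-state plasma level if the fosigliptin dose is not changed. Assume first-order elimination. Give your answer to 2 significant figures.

CYP1A2: 0.26 × 3.3 = 0.858
CYP2C9: 0.21 × 0.4 = 0.084
Other: 0.53 (unchanged)
CL_new/CL_old = 0.858 + 0.084 + 0.53 = 1.472.
New steady-state plasma level = 72.5 / 1.472 = 49 μmol/L (concentration scales inversely with clearance).

49 μmol/L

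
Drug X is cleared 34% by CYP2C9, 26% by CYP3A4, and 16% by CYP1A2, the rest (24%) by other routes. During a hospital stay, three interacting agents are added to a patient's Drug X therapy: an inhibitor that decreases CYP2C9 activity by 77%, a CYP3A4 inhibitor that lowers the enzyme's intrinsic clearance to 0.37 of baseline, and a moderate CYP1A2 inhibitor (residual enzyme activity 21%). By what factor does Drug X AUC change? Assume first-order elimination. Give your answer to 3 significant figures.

The CYP2C9 pathway (34% of clearance) falls to 0.23× activity: 0.34 × 0.23 = 0.0782.
The CYP3A4 pathway (26% of clearance) falls to 0.37× activity: 0.26 × 0.37 = 0.0962.
The CYP1A2 pathway (16% of clearance) falls to 0.21× activity: 0.16 × 0.21 = 0.0336.
The remaining 24% of clearance is unaffected.
CL_new/CL_old = 0.0782 + 0.0962 + 0.0336 + 0.24 = 0.448.
Because AUC varies inversely with clearance, the combined effect is 1 / 0.448 = 2.23.

2.23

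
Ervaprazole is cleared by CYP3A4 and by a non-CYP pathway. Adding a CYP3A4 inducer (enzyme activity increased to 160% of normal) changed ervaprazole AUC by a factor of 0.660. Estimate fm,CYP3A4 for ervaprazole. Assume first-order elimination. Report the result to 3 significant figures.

0.859

Let x = fm,CYP3A4. Because AUC ∝ 1/CL, relative clearance rose to 1/0.660 = 1.515.
Setting x·1.6 + (1 − x) = 1.515 and solving: x = (1.515 − 1)/(1.6 − 1) = 0.859.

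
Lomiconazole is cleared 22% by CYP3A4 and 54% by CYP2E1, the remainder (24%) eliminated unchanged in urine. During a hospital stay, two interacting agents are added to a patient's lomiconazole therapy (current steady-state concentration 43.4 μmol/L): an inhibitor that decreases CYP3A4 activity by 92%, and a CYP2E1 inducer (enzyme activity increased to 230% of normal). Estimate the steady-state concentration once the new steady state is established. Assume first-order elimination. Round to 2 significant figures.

29 μmol/L

CYP3A4: 0.22 × 0.08 = 0.0176
CYP2E1: 0.54 × 2.3 = 1.242
Other: 0.24 (unchanged)
CL_new/CL_old = 0.0176 + 1.242 + 0.24 = 1.4996.
Dividing the baseline by the relative clearance: 43.4 / 1.4996 = 29 μmol/L.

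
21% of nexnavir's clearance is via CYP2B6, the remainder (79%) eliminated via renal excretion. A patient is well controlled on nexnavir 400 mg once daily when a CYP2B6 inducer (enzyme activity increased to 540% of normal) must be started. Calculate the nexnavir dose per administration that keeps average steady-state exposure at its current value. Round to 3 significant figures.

770 mg

The CYP2B6 pathway (21% of clearance) rises to 5.4× activity: 0.21 × 5.4 = 1.134.
Non-CYP routes (79%) are unchanged.
CL_new/CL_old = 1.134 + 0.79 = 1.924.
Css,avg = (dose rate)/CL, so holding Css fixed requires dose ∝ CL: 400 × 1.924 = 770 mg.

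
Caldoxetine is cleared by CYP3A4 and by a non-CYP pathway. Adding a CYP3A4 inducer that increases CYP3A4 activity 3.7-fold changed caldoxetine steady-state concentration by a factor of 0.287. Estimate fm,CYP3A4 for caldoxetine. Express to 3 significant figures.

CL'/CL = 1 / 0.287 = 3.484
3.7·fm + (1 − fm) = 3.484
fm = (3.484 − 1) / (3.7 − 1) = 0.920

0.920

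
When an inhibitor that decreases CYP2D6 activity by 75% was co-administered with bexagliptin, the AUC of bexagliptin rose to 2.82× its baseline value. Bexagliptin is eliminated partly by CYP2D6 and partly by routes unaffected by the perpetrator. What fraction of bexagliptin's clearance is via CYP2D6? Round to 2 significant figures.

0.86

Call the CYP2D6 fraction fm. After the interaction, CL_new/CL_old = fm × 0.25 + (1 − fm).
AUC ratio = 1 / (new CL fraction), so new CL fraction = 1 / 2.82 = 0.3546.
fm × 0.25 + 1 − fm = 0.3546  ⇒  fm × (0.25 − 1) = −0.6454  ⇒  fm = 0.86.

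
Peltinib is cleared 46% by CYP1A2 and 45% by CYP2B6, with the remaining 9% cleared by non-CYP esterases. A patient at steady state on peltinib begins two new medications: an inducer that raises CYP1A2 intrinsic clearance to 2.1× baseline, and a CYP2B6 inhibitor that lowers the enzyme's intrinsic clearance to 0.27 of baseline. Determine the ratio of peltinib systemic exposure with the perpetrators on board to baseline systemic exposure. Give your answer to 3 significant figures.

The CYP1A2 pathway (46% of clearance) rises to 2.1× activity: 0.46 × 2.1 = 0.966.
The CYP2B6 pathway (45% of clearance) falls to 0.27× activity: 0.45 × 0.27 = 0.1215.
Non-CYP routes (9%) are unchanged.
New clearance relative to baseline: 0.966 + 0.1215 + 0.09 = 1.1775.
Systemic exposure ∝ 1/CL: fold-change = 1 / 1.1775 = 0.849.

0.849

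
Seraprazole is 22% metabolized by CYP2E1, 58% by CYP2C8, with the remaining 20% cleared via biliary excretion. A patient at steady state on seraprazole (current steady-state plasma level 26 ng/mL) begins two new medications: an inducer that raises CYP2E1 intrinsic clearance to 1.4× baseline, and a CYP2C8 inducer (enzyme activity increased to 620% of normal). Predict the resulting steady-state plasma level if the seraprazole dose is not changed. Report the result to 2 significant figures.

6.3 ng/mL

CYP2E1: 0.22 × 1.4 = 0.308
CYP2C8: 0.58 × 6.2 = 3.596
Other: 0.2 (unchanged)
CL_new/CL_old = 0.308 + 3.596 + 0.2 = 4.104.
Dividing the baseline by the relative clearance: 26 / 4.104 = 6.3 ng/mL.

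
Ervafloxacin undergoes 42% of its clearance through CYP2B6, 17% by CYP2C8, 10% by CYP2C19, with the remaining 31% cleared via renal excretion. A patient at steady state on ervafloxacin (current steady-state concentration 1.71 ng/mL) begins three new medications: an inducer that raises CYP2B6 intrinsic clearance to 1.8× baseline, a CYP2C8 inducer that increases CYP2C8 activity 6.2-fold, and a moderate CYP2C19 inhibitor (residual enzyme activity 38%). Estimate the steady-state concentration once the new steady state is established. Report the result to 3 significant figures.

0.792 ng/mL

The CYP2B6 pathway (42% of clearance) rises to 1.8× activity: 0.42 × 1.8 = 0.756.
The CYP2C8 pathway (17% of clearance) increases to 6.2× activity: 0.17 × 6.2 = 1.054.
The CYP2C19 pathway (10% of clearance) falls to 0.38× activity: 0.1 × 0.38 = 0.038.
Non-CYP routes (31%) are unchanged.
Relative clearance = 0.756 + 1.054 + 0.038 + 0.31 = 2.158.
New steady-state concentration = 1.71 / 2.158 = 0.792 ng/mL (concentration scales inversely with clearance).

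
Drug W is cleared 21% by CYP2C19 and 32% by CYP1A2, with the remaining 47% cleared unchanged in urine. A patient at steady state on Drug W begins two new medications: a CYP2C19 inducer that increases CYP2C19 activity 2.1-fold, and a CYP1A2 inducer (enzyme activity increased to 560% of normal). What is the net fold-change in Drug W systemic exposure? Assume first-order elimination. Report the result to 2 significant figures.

The CYP2C19 pathway (21% of clearance) rises to 2.1× activity: 0.21 × 2.1 = 0.441.
The CYP1A2 pathway (32% of clearance) rises to 5.6× activity: 0.32 × 5.6 = 1.792.
The remaining 47% of clearance is unaffected.
New clearance relative to baseline: 0.441 + 1.792 + 0.47 = 2.703.
Net systemic exposure ratio = 1 / 2.703 = 0.37.

0.37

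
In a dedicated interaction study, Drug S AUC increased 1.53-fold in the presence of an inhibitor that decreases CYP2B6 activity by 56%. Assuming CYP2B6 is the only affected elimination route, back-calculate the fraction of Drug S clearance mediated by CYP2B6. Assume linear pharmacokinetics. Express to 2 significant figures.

0.62

Write x for the fraction cleared via CYP2B6. The observed AUC change means clearance fell to 1/1.53 = 0.6536 of baseline.
Setting x·0.44 + (1 − x) = 0.6536 and solving: x = (0.6536 − 1)/(0.44 − 1) = 0.62.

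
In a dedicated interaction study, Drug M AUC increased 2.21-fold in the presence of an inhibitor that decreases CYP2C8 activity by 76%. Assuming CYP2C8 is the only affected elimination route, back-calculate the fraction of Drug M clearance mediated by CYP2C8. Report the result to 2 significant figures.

0.72

Write x for the fraction cleared via CYP2C8. The observed AUC change means clearance fell to 1/2.21 = 0.4525 of baseline.
Setting x·0.24 + (1 − x) = 0.4525 and solving: x = (0.4525 − 1)/(0.24 − 1) = 0.72.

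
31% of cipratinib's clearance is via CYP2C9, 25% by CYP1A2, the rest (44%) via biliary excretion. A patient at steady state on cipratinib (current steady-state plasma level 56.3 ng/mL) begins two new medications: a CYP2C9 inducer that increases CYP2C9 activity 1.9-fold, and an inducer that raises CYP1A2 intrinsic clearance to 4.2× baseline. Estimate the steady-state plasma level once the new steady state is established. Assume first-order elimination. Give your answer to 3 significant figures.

CYP2C9: 0.31 × 1.9 = 0.589
CYP1A2: 0.25 × 4.2 = 1.05
Other: 0.44 (unchanged)
Relative clearance = 0.589 + 1.05 + 0.44 = 2.079.
Steady-state plasma level ∝ 1/CL: new value = 56.3 / 2.079 = 27.1 ng/mL.

27.1 ng/mL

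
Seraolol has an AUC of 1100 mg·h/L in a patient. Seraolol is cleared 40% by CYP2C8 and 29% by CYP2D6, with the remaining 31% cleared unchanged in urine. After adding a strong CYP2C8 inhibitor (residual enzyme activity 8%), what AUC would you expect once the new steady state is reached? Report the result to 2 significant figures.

The CYP2C8 pathway (40% of clearance) is reduced to 0.08× activity: 0.4 × 0.08 = 0.032.
CYP2D6 (29%) and the residual 31% are unaffected.
New clearance relative to baseline: 0.032 + 0.29 + 0.31 = 0.632.
AUC ∝ 1/CL, so new value = 1100 / 0.632 = 1.7 × 10³ mg·h/L.

1.7 × 10³ mg·h/L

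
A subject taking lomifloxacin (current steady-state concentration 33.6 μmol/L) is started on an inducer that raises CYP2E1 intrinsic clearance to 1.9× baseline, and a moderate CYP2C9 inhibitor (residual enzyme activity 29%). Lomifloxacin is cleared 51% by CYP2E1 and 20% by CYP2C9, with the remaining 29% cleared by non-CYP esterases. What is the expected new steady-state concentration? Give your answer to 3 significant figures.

25.5 μmol/L

The CYP2E1 pathway (51% of clearance) rises to 1.9× activity: 0.51 × 1.9 = 0.969.
The CYP2C9 pathway (20% of clearance) drops to 0.29× activity: 0.2 × 0.29 = 0.058.
Non-CYP routes (29%) are unchanged.
CL_new/CL_old = 0.969 + 0.058 + 0.29 = 1.317.
Steady-state concentration ∝ 1/CL: new value = 33.6 / 1.317 = 25.5 μmol/L.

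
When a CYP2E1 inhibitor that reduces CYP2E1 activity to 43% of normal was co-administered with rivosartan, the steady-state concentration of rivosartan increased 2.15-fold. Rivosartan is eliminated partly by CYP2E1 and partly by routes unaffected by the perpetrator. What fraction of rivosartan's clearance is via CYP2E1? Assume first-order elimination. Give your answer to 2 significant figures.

0.94

Write x for the fraction cleared via CYP2E1. The observed steady-state concentration change means clearance fell to 1/2.15 = 0.4651 of baseline.
Setting x·0.43 + (1 − x) = 0.4651 and solving: x = (0.4651 − 1)/(0.43 − 1) = 0.94.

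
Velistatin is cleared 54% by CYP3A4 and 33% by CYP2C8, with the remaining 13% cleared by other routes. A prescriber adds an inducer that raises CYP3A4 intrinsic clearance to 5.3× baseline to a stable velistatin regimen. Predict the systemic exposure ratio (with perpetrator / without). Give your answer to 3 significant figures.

0.301

CYP3A4: 0.54 × 5.3 = 2.862
CYP2C8: 0.33 (unchanged)
Other: 0.13 (unchanged)
CL_new/CL_old = 2.862 + 0.33 + 0.13 = 3.322.
Systemic exposure is inversely proportional to clearance, so the fold-change is 1 / 3.322 = 0.301.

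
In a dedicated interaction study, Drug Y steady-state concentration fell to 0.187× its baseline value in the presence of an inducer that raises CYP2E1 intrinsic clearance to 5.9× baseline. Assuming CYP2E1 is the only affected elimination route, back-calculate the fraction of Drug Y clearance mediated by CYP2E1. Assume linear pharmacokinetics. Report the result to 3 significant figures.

Call the CYP2E1 fraction fm. After the interaction, CL_new/CL_old = fm × 5.9 + (1 − fm).
Steady-state concentration ratio = 1 / (new CL fraction), so new CL fraction = 1 / 0.187 = 5.348.
fm × 5.9 + 1 − fm = 5.348  ⇒  fm × (5.9 − 1) = 4.348  ⇒  fm = 0.887.

0.887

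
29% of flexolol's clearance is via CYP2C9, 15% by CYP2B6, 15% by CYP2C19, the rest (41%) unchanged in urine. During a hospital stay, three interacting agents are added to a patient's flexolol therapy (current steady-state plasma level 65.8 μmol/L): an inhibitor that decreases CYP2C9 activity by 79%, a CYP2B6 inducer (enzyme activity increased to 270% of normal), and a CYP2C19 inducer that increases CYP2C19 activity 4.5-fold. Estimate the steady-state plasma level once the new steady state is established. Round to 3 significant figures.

The CYP2C9 pathway (29% of clearance) falls to 0.21× activity: 0.29 × 0.21 = 0.0609.
The CYP2B6 pathway (15% of clearance) increases to 2.7× activity: 0.15 × 2.7 = 0.405.
The CYP2C19 pathway (15% of clearance) increases to 4.5× activity: 0.15 × 4.5 = 0.675.
The remaining 41% of clearance is unaffected.
Relative clearance = 0.0609 + 0.405 + 0.675 + 0.41 = 1.5509.
New steady-state plasma level = 65.8 / 1.5509 = 42.4 μmol/L (concentration scales inversely with clearance).

42.4 μmol/L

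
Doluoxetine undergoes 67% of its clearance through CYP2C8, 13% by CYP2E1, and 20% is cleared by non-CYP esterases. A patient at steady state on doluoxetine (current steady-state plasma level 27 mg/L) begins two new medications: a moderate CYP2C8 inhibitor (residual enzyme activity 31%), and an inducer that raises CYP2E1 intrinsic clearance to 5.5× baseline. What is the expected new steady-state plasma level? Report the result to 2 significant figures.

24 mg/L

The CYP2C8 pathway (67% of clearance) is reduced to 0.31× activity: 0.67 × 0.31 = 0.2077.
The CYP2E1 pathway (13% of clearance) rises to 5.5× activity: 0.13 × 5.5 = 0.715.
The remaining 20% of clearance is unaffected.
Relative clearance = 0.2077 + 0.715 + 0.2 = 1.1227.
Dividing the baseline by the relative clearance: 27 / 1.1227 = 24 mg/L.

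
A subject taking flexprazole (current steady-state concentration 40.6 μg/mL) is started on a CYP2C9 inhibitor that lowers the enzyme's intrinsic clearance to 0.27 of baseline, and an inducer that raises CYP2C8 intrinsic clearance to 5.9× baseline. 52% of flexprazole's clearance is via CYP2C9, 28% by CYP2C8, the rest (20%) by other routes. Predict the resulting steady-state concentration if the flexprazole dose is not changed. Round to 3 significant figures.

20.4 μg/mL

CYP2C9: 0.52 × 0.27 = 0.1404
CYP2C8: 0.28 × 5.9 = 1.652
Other: 0.2 (unchanged)
New clearance relative to baseline: 0.1404 + 1.652 + 0.2 = 1.9924.
New steady-state concentration = 40.6 / 1.9924 = 20.4 μg/mL (concentration scales inversely with clearance).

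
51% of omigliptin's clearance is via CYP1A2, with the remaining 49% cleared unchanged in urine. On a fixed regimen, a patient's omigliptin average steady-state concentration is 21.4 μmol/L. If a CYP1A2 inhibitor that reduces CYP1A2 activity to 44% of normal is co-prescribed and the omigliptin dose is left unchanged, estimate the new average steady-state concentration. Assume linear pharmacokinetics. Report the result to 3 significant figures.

CYP1A2: 0.51 × 0.44 = 0.2244
Other: 0.49 (unchanged)
New clearance relative to baseline: 0.2244 + 0.49 = 0.7144.
New average steady-state concentration = baseline ÷ relative clearance = 21.4 / 0.7144 = 30.0 μmol/L.

30.0 μmol/L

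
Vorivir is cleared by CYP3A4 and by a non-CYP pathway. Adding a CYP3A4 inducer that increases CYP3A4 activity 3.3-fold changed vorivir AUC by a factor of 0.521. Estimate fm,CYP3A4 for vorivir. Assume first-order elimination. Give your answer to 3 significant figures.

Call the CYP3A4 fraction fm. After the interaction, CL_new/CL_old = fm × 3.3 + (1 − fm).
AUC ratio = 1 / (new CL fraction), so new CL fraction = 1 / 0.521 = 1.919.
fm × 3.3 + 1 − fm = 1.919  ⇒  fm × (3.3 − 1) = 0.9194  ⇒  fm = 0.400.

0.400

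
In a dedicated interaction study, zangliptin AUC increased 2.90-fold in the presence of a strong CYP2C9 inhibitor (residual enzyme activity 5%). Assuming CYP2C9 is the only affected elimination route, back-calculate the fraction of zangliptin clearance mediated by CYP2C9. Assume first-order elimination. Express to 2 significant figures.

Call the CYP2C9 fraction fm. After the interaction, CL_new/CL_old = fm × 0.05 + (1 − fm).
AUC ratio = 1 / (new CL fraction), so new CL fraction = 1 / 2.90 = 0.3448.
fm × 0.05 + 1 − fm = 0.3448  ⇒  fm × (0.05 − 1) = −0.6552  ⇒  fm = 0.69.

0.69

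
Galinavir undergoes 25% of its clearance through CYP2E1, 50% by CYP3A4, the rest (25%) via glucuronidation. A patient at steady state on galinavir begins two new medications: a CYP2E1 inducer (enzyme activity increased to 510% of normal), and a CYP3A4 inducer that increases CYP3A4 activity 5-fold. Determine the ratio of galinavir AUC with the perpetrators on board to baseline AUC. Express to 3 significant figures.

CYP2E1: 0.25 × 5.1 = 1.275
CYP3A4: 0.5 × 5 = 2.5
Other: 0.25 (unchanged)
New clearance relative to baseline: 1.275 + 2.5 + 0.25 = 4.025.
Net AUC ratio = 1 / 4.025 = 0.248.

0.248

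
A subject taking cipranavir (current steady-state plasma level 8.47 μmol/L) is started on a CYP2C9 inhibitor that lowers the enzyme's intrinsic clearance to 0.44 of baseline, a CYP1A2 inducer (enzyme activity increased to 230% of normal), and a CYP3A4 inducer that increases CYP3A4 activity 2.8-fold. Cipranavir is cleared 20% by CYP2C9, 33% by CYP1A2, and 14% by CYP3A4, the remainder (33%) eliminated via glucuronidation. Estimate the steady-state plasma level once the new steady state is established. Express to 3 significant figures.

The CYP2C9 pathway (20% of clearance) drops to 0.44× activity: 0.2 × 0.44 = 0.088.
The CYP1A2 pathway (33% of clearance) is boosted to 2.3× activity: 0.33 × 2.3 = 0.759.
The CYP3A4 pathway (14% of clearance) rises to 2.8× activity: 0.14 × 2.8 = 0.392.
Non-CYP routes (33%) are unchanged.
New clearance relative to baseline: 0.088 + 0.759 + 0.392 + 0.33 = 1.569.
New steady-state plasma level = 8.47 / 1.569 = 5.40 μmol/L (concentration scales inversely with clearance).

5.40 μmol/L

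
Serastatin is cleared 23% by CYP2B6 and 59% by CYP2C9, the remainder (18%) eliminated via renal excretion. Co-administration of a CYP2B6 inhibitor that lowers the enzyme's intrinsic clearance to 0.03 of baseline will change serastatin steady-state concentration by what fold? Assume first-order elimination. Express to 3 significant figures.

1.29

The CYP2B6 pathway (23% of clearance) is reduced to 0.03× activity: 0.23 × 0.03 = 0.0069.
CYP2C9 (59%) and the residual 18% are unaffected.
CL_new/CL_old = 0.0069 + 0.59 + 0.18 = 0.7769.
Steady-state concentration ratio = CL_old/CL_new = 1 / 0.7769 = 1.29.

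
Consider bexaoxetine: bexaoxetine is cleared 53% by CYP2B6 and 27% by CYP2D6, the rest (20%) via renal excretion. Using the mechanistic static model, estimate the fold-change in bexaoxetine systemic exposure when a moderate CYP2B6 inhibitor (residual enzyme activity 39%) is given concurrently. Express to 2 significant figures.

CYP2B6: 0.53 × 0.39 = 0.2067
CYP2D6: 0.27 (unchanged)
Other: 0.2 (unchanged)
New clearance relative to baseline: 0.2067 + 0.27 + 0.2 = 0.6767.
Systemic exposure ratio = CL_old/CL_new = 1 / 0.6767 = 1.5.

1.5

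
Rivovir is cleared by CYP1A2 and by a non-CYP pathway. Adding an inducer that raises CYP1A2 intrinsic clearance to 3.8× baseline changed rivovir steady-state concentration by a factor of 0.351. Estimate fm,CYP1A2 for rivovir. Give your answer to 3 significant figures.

0.660

Write x for the fraction cleared via CYP1A2. The observed steady-state concentration change means clearance rose to 1/0.351 = 2.849 of baseline.
Setting x·3.8 + (1 − x) = 2.849 and solving: x = (2.849 − 1)/(3.8 − 1) = 0.660.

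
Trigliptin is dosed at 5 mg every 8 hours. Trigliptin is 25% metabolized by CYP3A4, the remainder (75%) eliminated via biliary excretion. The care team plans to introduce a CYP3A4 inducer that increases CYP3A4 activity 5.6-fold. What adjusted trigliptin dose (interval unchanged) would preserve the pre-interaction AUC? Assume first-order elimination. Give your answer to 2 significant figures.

The CYP3A4 pathway (25% of clearance) is boosted to 5.6× activity: 0.25 × 5.6 = 1.4.
Non-CYP routes (75%) are unchanged.
Relative clearance = 1.4 + 0.75 = 2.15.
Css,avg = (dose rate)/CL, so holding Css fixed requires dose ∝ CL: 5 × 2.15 = 11 mg.

11 mg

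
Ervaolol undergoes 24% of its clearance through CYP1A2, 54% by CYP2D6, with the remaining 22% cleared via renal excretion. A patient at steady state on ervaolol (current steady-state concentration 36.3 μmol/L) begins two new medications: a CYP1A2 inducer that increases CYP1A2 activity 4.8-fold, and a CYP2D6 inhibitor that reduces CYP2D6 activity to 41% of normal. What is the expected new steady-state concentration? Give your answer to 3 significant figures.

22.8 μmol/L

The CYP1A2 pathway (24% of clearance) increases to 4.8× activity: 0.24 × 4.8 = 1.152.
The CYP2D6 pathway (54% of clearance) is reduced to 0.41× activity: 0.54 × 0.41 = 0.2214.
Non-CYP routes (22%) are unchanged.
CL_new/CL_old = 1.152 + 0.2214 + 0.22 = 1.5934.
New steady-state concentration = 36.3 / 1.5934 = 22.8 μmol/L (concentration scales inversely with clearance).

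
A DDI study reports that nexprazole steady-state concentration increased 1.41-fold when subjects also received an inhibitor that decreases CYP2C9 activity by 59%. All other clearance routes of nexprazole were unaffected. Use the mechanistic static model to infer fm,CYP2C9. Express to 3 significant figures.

0.493

Let x = fm,CYP2C9. Because steady-state concentration ∝ 1/CL, relative clearance fell to 1/1.41 = 0.7092.
Setting x·0.41 + (1 − x) = 0.7092 and solving: x = (0.7092 − 1)/(0.41 − 1) = 0.493.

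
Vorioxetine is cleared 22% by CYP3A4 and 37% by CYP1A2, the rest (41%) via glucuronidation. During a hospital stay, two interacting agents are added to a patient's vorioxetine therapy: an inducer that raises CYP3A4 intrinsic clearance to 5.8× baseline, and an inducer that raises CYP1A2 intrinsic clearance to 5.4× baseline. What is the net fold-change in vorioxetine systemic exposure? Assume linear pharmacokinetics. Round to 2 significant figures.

The CYP3A4 pathway (22% of clearance) rises to 5.8× activity: 0.22 × 5.8 = 1.276.
The CYP1A2 pathway (37% of clearance) rises to 5.4× activity: 0.37 × 5.4 = 1.998.
Non-CYP routes (41%) are unchanged.
Relative clearance = 1.276 + 1.998 + 0.41 = 3.684.
Because systemic exposure varies inversely with clearance, the combined effect is 1 / 3.684 = 0.27.

0.27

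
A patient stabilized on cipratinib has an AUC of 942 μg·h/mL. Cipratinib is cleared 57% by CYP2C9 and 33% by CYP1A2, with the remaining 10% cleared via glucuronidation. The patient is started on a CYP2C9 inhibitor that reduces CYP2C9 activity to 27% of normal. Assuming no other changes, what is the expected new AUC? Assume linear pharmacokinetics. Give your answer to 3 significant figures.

CYP2C9: 0.57 × 0.27 = 0.1539
CYP1A2: 0.33 (unchanged)
Other: 0.1 (unchanged)
New clearance relative to baseline: 0.1539 + 0.33 + 0.1 = 0.5839.
New AUC = baseline ÷ relative clearance = 942 / 0.5839 = 1.61 × 10³ μg·h/mL.

1.61 × 10³ μg·h/mL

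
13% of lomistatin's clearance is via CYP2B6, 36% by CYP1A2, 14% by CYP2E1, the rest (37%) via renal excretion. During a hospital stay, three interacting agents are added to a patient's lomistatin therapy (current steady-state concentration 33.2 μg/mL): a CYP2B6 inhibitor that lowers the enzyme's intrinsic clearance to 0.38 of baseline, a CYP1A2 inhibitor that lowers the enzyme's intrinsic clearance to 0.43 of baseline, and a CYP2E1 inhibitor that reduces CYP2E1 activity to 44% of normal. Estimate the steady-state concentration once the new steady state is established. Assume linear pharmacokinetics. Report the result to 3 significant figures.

52.2 μg/mL

The CYP2B6 pathway (13% of clearance) falls to 0.38× activity: 0.13 × 0.38 = 0.0494.
The CYP1A2 pathway (36% of clearance) falls to 0.43× activity: 0.36 × 0.43 = 0.1548.
The CYP2E1 pathway (14% of clearance) falls to 0.44× activity: 0.14 × 0.44 = 0.0616.
The remaining 37% of clearance is unaffected.
CL_new/CL_old = 0.0494 + 0.1548 + 0.0616 + 0.37 = 0.6358.
Steady-state concentration ∝ 1/CL: new value = 33.2 / 0.6358 = 52.2 μg/mL.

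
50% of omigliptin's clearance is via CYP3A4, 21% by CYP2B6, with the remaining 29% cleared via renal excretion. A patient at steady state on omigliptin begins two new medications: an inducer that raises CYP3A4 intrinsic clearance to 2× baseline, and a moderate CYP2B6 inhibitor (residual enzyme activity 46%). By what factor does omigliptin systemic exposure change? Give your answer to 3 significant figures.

CYP3A4: 0.5 × 2 = 1
CYP2B6: 0.21 × 0.46 = 0.0966
Other: 0.29 (unchanged)
CL_new/CL_old = 1 + 0.0966 + 0.29 = 1.3866.
Because systemic exposure varies inversely with clearance, the combined effect is 1 / 1.3866 = 0.721.

0.721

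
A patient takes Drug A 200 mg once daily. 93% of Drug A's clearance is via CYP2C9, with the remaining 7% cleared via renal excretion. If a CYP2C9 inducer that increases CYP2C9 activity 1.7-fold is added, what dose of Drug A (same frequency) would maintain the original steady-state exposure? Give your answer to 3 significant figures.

330 mg

The CYP2C9 pathway (93% of clearance) increases to 1.7× activity: 0.93 × 1.7 = 1.581.
The remaining 7% of clearance is unaffected.
CL_new/CL_old = 1.581 + 0.07 = 1.651.
Css,avg = (dose rate)/CL, so holding Css fixed requires dose ∝ CL: 200 × 1.651 = 330 mg.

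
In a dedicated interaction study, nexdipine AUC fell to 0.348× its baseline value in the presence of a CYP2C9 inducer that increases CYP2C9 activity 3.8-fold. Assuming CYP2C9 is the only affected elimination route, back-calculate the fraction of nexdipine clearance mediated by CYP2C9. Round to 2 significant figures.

Let fm be the CYP2C9 fraction. New clearance relative to baseline = fm × 3.8 + (1 − fm).
AUC ratio = 1 / (new CL fraction), so new CL fraction = 1 / 0.348 = 2.874.
fm × 3.8 + 1 − fm = 2.874  ⇒  fm × (3.8 − 1) = 1.874  ⇒  fm = 0.67.

0.67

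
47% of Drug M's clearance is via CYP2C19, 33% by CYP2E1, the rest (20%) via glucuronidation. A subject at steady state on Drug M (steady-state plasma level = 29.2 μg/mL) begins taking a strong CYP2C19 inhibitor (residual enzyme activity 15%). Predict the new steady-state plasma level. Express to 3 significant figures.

The CYP2C19 pathway (47% of clearance) is reduced to 0.15× activity: 0.47 × 0.15 = 0.0705.
CYP2E1 (33%) and the residual 20% are unaffected.
CL_new/CL_old = 0.0705 + 0.33 + 0.2 = 0.6005.
New steady-state plasma level = baseline ÷ relative clearance = 29.2 / 0.6005 = 48.6 μg/mL.

48.6 μg/mL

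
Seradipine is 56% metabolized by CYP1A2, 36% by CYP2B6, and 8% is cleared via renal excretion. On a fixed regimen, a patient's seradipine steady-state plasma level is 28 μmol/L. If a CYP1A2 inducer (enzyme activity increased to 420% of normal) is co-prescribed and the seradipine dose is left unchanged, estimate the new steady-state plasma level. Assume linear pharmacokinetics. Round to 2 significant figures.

10 μmol/L

The CYP1A2 pathway (56% of clearance) is boosted to 4.2× activity: 0.56 × 4.2 = 2.352.
CYP2B6 (36%) and the residual 8% are unaffected.
New clearance relative to baseline: 2.352 + 0.36 + 0.08 = 2.792.
With dosing unchanged, steady-state plasma level scales as 1/CL: 28 / 2.792 = 10 μmol/L.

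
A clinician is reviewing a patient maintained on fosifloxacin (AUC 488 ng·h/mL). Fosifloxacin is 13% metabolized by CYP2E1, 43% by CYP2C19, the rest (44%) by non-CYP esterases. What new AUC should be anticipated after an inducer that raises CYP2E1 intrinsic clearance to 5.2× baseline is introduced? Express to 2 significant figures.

CYP2E1: 0.13 × 5.2 = 0.676
CYP2C19: 0.43 (unchanged)
Other: 0.44 (unchanged)
CL_new/CL_old = 0.676 + 0.43 + 0.44 = 1.546.
With dosing unchanged, AUC scales as 1/CL: 488 / 1.546 = 3.2 × 10² ng·h/mL.

3.2 × 10² ng·h/mL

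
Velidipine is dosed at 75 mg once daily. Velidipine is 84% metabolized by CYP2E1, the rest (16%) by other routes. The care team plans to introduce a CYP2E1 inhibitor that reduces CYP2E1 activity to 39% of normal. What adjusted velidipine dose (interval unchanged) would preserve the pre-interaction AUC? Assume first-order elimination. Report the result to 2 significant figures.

37 mg

The CYP2E1 pathway (84% of clearance) falls to 0.39× activity: 0.84 × 0.39 = 0.3276.
The remaining 16% of clearance is unaffected.
Relative clearance = 0.3276 + 0.16 = 0.4876.
Exposure is unchanged when dose changes in proportion to clearance. New dose = 75 mg × 0.4876 = 37 mg.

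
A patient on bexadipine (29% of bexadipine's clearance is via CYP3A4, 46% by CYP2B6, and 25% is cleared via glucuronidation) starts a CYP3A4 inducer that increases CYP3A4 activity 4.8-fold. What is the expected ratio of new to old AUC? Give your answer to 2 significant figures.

The CYP3A4 pathway (29% of clearance) increases to 4.8× activity: 0.29 × 4.8 = 1.392.
CYP2B6 (46%) and the residual 25% are unaffected.
Relative clearance = 1.392 + 0.46 + 0.25 = 2.102.
AUC is inversely proportional to clearance, so the fold-change is 1 / 2.102 = 0.48.

0.48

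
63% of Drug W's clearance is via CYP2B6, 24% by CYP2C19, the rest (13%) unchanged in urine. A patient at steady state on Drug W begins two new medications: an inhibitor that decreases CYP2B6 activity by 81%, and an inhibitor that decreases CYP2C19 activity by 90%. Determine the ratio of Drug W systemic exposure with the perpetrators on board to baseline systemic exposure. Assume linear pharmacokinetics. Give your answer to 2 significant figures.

The CYP2B6 pathway (63% of clearance) is reduced to 0.19× activity: 0.63 × 0.19 = 0.1197.
The CYP2C19 pathway (24% of clearance) drops to 0.1× activity: 0.24 × 0.1 = 0.024.
The remaining 13% of clearance is unaffected.
CL_new/CL_old = 0.1197 + 0.024 + 0.13 = 0.2737.
Because systemic exposure varies inversely with clearance, the combined effect is 1 / 0.2737 = 3.7.

3.7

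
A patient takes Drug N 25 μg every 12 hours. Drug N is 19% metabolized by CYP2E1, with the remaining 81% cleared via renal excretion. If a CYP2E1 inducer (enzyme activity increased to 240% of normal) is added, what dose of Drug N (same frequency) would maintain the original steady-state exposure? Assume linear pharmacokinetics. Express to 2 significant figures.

The CYP2E1 pathway (19% of clearance) increases to 2.4× activity: 0.19 × 2.4 = 0.456.
Non-CYP routes (81%) are unchanged.
Relative clearance = 0.456 + 0.81 = 1.266.
Exposure is unchanged when dose changes in proportion to clearance. New dose = 25 μg × 1.266 = 32 μg.

32 μg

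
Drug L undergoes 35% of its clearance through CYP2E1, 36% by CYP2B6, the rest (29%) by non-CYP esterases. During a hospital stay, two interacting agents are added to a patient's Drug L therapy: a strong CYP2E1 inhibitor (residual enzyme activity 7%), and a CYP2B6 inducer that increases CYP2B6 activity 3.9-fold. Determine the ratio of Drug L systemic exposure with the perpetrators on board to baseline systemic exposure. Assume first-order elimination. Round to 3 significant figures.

0.582

CYP2E1: 0.35 × 0.07 = 0.0245
CYP2B6: 0.36 × 3.9 = 1.404
Other: 0.29 (unchanged)
New clearance relative to baseline: 0.0245 + 1.404 + 0.29 = 1.7185.
Systemic exposure ∝ 1/CL: fold-change = 1 / 1.7185 = 0.582.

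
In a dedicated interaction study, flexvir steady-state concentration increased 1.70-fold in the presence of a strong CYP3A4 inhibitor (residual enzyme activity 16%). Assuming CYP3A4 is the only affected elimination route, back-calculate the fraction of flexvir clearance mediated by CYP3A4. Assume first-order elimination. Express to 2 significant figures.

0.49

Call the CYP3A4 fraction fm. After the interaction, CL_new/CL_old = fm × 0.16 + (1 − fm).
Steady-state concentration ratio = 1 / (new CL fraction), so new CL fraction = 1 / 1.70 = 0.5882.
fm × 0.16 + 1 − fm = 0.5882  ⇒  fm × (0.16 − 1) = −0.4118  ⇒  fm = 0.49.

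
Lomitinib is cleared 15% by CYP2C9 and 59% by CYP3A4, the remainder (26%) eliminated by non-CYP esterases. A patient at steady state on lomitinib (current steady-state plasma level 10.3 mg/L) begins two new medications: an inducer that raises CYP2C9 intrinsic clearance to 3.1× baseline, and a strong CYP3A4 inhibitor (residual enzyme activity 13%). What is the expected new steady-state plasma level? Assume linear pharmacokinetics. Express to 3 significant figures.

12.8 mg/L

The CYP2C9 pathway (15% of clearance) increases to 3.1× activity: 0.15 × 3.1 = 0.465.
The CYP3A4 pathway (59% of clearance) is reduced to 0.13× activity: 0.59 × 0.13 = 0.0767.
Non-CYP routes (26%) are unchanged.
Relative clearance = 0.465 + 0.0767 + 0.26 = 0.8017.
Dividing the baseline by the relative clearance: 10.3 / 0.8017 = 12.8 mg/L.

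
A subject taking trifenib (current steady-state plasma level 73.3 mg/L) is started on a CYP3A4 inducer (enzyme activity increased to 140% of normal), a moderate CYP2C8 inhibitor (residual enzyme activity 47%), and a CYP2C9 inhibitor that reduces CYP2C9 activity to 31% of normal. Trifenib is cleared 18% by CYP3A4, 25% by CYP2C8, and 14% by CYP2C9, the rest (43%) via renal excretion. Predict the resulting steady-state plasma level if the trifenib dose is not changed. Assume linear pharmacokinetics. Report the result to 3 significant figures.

87.0 mg/L

The CYP3A4 pathway (18% of clearance) increases to 1.4× activity: 0.18 × 1.4 = 0.252.
The CYP2C8 pathway (25% of clearance) drops to 0.47× activity: 0.25 × 0.47 = 0.1175.
The CYP2C9 pathway (14% of clearance) is reduced to 0.31× activity: 0.14 × 0.31 = 0.0434.
The remaining 43% of clearance is unaffected.
Relative clearance = 0.252 + 0.1175 + 0.0434 + 0.43 = 0.8429.
Dividing the baseline by the relative clearance: 73.3 / 0.8429 = 87.0 mg/L.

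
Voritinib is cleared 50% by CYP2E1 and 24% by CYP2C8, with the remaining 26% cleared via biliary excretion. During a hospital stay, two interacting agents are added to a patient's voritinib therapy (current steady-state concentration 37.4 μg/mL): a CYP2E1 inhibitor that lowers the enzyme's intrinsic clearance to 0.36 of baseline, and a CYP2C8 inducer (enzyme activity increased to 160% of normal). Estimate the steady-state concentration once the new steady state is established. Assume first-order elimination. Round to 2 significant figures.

CYP2E1: 0.5 × 0.36 = 0.18
CYP2C8: 0.24 × 1.6 = 0.384
Other: 0.26 (unchanged)
Relative clearance = 0.18 + 0.384 + 0.26 = 0.824.
Dividing the baseline by the relative clearance: 37.4 / 0.824 = 45 μg/mL.

45 μg/mL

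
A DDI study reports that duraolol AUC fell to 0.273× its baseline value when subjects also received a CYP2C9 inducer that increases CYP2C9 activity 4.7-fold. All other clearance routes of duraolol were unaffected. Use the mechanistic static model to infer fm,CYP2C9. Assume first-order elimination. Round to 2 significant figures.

0.72

Write x for the fraction cleared via CYP2C9. The observed AUC change means clearance rose to 1/0.273 = 3.663 of baseline.
Setting x·4.7 + (1 − x) = 3.663 and solving: x = (3.663 − 1)/(4.7 − 1) = 0.72.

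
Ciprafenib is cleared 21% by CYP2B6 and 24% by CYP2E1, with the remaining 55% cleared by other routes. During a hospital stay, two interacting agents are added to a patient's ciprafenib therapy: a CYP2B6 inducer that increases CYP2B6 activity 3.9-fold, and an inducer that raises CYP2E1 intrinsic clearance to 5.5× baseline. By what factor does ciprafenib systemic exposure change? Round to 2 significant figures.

The CYP2B6 pathway (21% of clearance) is boosted to 3.9× activity: 0.21 × 3.9 = 0.819.
The CYP2E1 pathway (24% of clearance) rises to 5.5× activity: 0.24 × 5.5 = 1.32.
Non-CYP routes (55%) are unchanged.
Relative clearance = 0.819 + 1.32 + 0.55 = 2.689.
Net systemic exposure ratio = 1 / 2.689 = 0.37.

0.37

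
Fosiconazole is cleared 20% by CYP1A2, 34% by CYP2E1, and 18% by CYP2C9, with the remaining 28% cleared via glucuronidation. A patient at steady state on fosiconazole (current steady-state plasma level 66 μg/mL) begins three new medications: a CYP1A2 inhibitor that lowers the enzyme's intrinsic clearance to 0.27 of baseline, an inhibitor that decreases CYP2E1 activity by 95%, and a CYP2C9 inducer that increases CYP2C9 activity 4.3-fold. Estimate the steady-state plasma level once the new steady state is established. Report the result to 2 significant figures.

The CYP1A2 pathway (20% of clearance) falls to 0.27× activity: 0.2 × 0.27 = 0.054.
The CYP2E1 pathway (34% of clearance) is reduced to 0.05× activity: 0.34 × 0.05 = 0.017.
The CYP2C9 pathway (18% of clearance) is boosted to 4.3× activity: 0.18 × 4.3 = 0.774.
The remaining 28% of clearance is unaffected.
CL_new/CL_old = 0.054 + 0.017 + 0.774 + 0.28 = 1.125.
Steady-state plasma level ∝ 1/CL: new value = 66 / 1.125 = 59 μg/mL.

59 μg/mL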